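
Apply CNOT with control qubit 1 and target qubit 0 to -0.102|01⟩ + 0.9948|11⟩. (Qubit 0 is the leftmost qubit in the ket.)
0.9948|01⟩ - 0.102|11⟩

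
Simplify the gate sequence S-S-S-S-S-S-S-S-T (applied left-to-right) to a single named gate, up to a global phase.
T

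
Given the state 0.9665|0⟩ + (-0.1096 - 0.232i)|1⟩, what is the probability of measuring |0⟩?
0.9341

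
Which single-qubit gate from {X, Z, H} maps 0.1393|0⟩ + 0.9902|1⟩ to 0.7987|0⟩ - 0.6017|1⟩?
H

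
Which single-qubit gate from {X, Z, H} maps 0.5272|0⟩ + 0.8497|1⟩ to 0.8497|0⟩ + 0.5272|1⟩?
X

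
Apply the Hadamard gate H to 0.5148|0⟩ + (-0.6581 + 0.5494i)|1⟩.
(-0.1013 + 0.3885i)|0⟩ + (0.8294 - 0.3885i)|1⟩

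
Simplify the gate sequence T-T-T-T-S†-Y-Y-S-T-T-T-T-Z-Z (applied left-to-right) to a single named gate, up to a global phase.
I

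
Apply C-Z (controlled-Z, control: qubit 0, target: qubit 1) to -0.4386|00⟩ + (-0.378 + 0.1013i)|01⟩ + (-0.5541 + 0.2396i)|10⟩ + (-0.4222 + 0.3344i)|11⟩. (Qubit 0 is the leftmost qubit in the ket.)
-0.4386|00⟩ + (-0.378 + 0.1013i)|01⟩ + (-0.5541 + 0.2396i)|10⟩ + (0.4222 - 0.3344i)|11⟩

C-Z leaves the control-|0⟩ kets |00⟩, |01⟩ unchanged and applies Z to qubit 1 on the control-|1⟩ pair (|10⟩, |11⟩).
Z = [[1, 0], [0, -1]].
With a = amp(|10⟩) = (-0.5541 + 0.2396i) and b = amp(|11⟩) = (-0.4222 + 0.3344i):
new amp(|10⟩) = (1)·a = (-0.5541 + 0.2396i)
new amp(|11⟩) = (-1)·b = (0.4222 - 0.3344i)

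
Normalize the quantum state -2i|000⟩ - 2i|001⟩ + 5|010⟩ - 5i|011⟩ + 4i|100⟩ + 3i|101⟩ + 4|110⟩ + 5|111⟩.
-0.1796i|000⟩ - 0.1796i|001⟩ + 0.449|010⟩ - 0.449i|011⟩ + 0.3592i|100⟩ + 0.2694i|101⟩ + 0.3592|110⟩ + 0.449|111⟩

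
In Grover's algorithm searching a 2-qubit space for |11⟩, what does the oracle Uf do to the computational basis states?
Uf|x⟩ = -|x⟩ if x = 11, else |x⟩ (phase flip on target)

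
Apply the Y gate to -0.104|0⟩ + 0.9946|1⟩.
-0.9946i|0⟩ - 0.104i|1⟩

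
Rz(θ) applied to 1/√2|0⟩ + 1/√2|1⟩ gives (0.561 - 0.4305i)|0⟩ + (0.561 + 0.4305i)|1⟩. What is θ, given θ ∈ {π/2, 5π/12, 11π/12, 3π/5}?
5π/12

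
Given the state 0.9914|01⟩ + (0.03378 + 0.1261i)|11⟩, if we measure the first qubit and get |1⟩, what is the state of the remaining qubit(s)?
(0.2588 + 0.9659i)|1⟩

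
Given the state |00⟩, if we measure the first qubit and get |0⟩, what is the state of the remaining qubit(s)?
|0⟩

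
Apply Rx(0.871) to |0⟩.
0.9067|0⟩ - 0.4219i|1⟩

Rx(0.871) = [[cos(θ/2), −i·sin(θ/2)], [−i·sin(θ/2), cos(θ/2)]]; θ = 0.871, cos(θ/2) ≈ 0.906659, sin(θ/2) ≈ 0.421864.
With a = amp(|0⟩) = 1 and b = amp(|1⟩) = 0:
new amp(|0⟩) = (0.906659)·a + (-0.421864i)·b = 0.9067
new amp(|1⟩) = (-0.421864i)·a + (0.906659)·b = -0.4219i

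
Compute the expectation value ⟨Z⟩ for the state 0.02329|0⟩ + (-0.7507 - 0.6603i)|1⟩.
-0.999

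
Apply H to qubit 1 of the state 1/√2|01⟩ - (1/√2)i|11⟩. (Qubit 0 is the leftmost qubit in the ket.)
1/2|00⟩ - 1/2|01⟩ - (1/2)i|10⟩ + (1/2)i|11⟩

H on qubit 1 mixes each pair of kets that differ only in qubit 1: amplitudes (a, b) of (|…0…⟩, |…1…⟩) become ((a + b)/√2, (a − b)/√2). Kets absent from the input have amplitude 0.
(|00⟩, |01⟩): (a, b) = (0, 1/√2) → (1/2, -1/2)
(|10⟩, |11⟩): (a, b) = (0, -(1/√2)i) → (-(1/2)i, (1/2)i)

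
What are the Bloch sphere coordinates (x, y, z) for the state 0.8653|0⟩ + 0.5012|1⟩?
(0.8674, 0, 0.4975)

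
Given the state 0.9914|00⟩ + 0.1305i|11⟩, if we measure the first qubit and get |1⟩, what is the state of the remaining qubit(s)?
i|1⟩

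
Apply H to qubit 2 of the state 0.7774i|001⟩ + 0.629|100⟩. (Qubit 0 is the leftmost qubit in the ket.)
0.5497i|000⟩ - 0.5497i|001⟩ + 0.4448|100⟩ + 0.4448|101⟩

H on qubit 2 mixes each pair of kets that differ only in qubit 2: amplitudes (a, b) of (|…0…⟩, |…1…⟩) become ((a + b)/√2, (a − b)/√2). Kets absent from the input have amplitude 0.
(|000⟩, |001⟩): (a, b) = (0, 0.7774i) → (0.5497i, -0.5497i)
(|100⟩, |101⟩): (a, b) = (0.629, 0) → (0.4448, 0.4448)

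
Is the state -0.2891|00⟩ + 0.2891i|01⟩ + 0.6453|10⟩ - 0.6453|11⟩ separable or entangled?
Entangled

Writing the state as a|00⟩ + b|01⟩ + c|10⟩ + d|11⟩, it is a product state iff ad − bc = 0.
Here (a, b, c, d) = (-0.2891, 0.2891i, 0.6453, -0.6453): ad − bc = (-0.2891)(-0.6453) − (0.2891i)(0.6453) = (0.1866 - 0.1866i) ≠ 0, so the state is entangled.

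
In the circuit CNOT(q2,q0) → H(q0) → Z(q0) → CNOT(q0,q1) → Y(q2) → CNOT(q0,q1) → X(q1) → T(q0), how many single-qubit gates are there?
5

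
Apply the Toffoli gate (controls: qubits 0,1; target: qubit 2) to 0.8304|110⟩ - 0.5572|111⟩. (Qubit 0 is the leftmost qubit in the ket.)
-0.5572|110⟩ + 0.8304|111⟩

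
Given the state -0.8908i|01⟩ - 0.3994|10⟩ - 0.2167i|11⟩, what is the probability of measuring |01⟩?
0.7935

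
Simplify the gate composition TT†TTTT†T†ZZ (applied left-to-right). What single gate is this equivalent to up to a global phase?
T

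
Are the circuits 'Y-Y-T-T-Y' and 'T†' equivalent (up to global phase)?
No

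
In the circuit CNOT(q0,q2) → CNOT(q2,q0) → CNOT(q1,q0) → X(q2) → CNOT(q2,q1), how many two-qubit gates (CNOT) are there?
4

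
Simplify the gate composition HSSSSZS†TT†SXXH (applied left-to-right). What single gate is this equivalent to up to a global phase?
X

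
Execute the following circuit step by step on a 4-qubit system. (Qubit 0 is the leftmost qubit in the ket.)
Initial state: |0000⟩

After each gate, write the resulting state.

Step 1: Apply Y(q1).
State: i|0100⟩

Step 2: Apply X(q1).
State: i|0000⟩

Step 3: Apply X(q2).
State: i|0010⟩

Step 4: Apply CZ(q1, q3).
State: i|0010⟩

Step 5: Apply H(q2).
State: (1/√2)i|0000⟩ - (1/√2)i|0010⟩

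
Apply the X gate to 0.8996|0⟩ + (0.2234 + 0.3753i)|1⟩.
(0.2234 + 0.3753i)|0⟩ + 0.8996|1⟩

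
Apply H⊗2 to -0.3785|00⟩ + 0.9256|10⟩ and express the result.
0.2736|00⟩ + 0.2736|01⟩ - 0.6521|10⟩ - 0.6521|11⟩

H⊗2 gives amp(|y⟩) = (1/2) Σ_x (−1)^(x·y) amp(|x⟩), where x·y is the number of positions in which both x and y have a 1.
|00⟩: (-0.3785 + 0.9256)/2 = 0.2736
|01⟩: (-0.3785 + 0.9256)/2 = 0.2736
|10⟩: (-0.3785 - 0.9256)/2 = -0.6521
|11⟩: (-0.3785 - 0.9256)/2 = -0.6521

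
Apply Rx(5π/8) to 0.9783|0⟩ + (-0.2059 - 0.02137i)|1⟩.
(0.5257 + 0.1712i)|0⟩ + (-0.1144 - 0.8253i)|1⟩

Rx(5π/8) = [[cos(θ/2), −i·sin(θ/2)], [−i·sin(θ/2), cos(θ/2)]]; θ = 5π/8, cos(θ/2) ≈ 0.55557, sin(θ/2) ≈ 0.83147.
With a = amp(|0⟩) = 0.9783 and b = amp(|1⟩) = (-0.2059 - 0.02137i):
new amp(|0⟩) = (0.55557)·a + (-0.83147i)·b = (0.5257 + 0.1712i)
new amp(|1⟩) = (-0.83147i)·a + (0.55557)·b = (-0.1144 - 0.8253i)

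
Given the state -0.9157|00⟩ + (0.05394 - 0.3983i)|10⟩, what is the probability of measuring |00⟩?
0.8385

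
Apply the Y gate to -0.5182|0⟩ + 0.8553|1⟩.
-0.8553i|0⟩ - 0.5182i|1⟩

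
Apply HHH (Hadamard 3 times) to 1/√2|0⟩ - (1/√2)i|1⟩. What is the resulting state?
(1/2 - (1/2)i)|0⟩ + (1/2 + (1/2)i)|1⟩

H² = I, so H^3 = H: a single Hadamard. With (a, b) = (1/√2, -(1/√2)i), H gives ((a + b)/√2, (a − b)/√2) = ((1/2 - (1/2)i), (1/2 + (1/2)i)).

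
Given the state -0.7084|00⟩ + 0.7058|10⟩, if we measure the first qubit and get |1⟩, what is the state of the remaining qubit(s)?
|0⟩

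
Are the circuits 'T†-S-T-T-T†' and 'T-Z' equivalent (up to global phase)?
No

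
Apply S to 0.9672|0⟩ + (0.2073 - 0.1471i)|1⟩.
0.9672|0⟩ + (0.1471 + 0.2073i)|1⟩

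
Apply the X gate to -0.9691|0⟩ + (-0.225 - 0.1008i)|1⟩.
(-0.225 - 0.1008i)|0⟩ - 0.9691|1⟩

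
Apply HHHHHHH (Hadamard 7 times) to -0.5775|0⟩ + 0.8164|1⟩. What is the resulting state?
0.1689|0⟩ - 0.9856|1⟩

H² = I, so H^7 = H: a single Hadamard. With (a, b) = (-0.5775, 0.8164), H gives ((a + b)/√2, (a − b)/√2) = (0.1689, -0.9856).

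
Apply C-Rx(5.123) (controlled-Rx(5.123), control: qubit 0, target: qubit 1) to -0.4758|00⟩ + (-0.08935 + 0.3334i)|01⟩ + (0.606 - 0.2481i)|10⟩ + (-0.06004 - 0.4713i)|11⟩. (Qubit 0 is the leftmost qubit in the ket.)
-0.4758|00⟩ + (-0.08935 + 0.3334i)|01⟩ + (-0.7652 + 0.2404i)|10⟩ + (-0.08577 + 0.06205i)|11⟩

C-Rx(5.123) leaves the control-|0⟩ kets |00⟩, |01⟩ unchanged and applies Rx(5.123) to qubit 1 on the control-|1⟩ pair (|10⟩, |11⟩).
Rx(5.123) = [[cos(θ/2), −i·sin(θ/2)], [−i·sin(θ/2), cos(θ/2)]]; θ = 5.123, cos(θ/2) ≈ -0.836412, sin(θ/2) ≈ 0.548101.
With a = amp(|10⟩) = (0.606 - 0.2481i) and b = amp(|11⟩) = (-0.06004 - 0.4713i):
new amp(|10⟩) = (-0.836412)·a + (-0.548101i)·b = (-0.7652 + 0.2404i)
new amp(|11⟩) = (-0.548101i)·a + (-0.836412)·b = (-0.08577 + 0.06205i)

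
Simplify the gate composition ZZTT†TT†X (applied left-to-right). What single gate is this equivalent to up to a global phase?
X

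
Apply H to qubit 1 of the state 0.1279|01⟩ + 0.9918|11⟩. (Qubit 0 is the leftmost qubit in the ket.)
0.09044|00⟩ - 0.09044|01⟩ + 0.7013|10⟩ - 0.7013|11⟩

H on qubit 1 mixes each pair of kets that differ only in qubit 1: amplitudes (a, b) of (|…0…⟩, |…1…⟩) become ((a + b)/√2, (a − b)/√2). Kets absent from the input have amplitude 0.
(|00⟩, |01⟩): (a, b) = (0, 0.1279) → (0.09044, -0.09044)
(|10⟩, |11⟩): (a, b) = (0, 0.9918) → (0.7013, -0.7013)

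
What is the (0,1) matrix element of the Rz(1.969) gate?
0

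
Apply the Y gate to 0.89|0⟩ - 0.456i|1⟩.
-0.456|0⟩ + 0.89i|1⟩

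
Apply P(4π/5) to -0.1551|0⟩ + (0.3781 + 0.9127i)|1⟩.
-0.1551|0⟩ + (-0.8424 - 0.5161i)|1⟩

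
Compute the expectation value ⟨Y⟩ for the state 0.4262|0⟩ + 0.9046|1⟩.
0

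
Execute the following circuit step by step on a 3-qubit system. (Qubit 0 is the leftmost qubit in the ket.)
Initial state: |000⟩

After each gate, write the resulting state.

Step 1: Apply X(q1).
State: |010⟩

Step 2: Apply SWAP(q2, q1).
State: |001⟩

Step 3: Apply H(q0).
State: 1/√2|001⟩ + 1/√2|101⟩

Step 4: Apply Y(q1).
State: (1/√2)i|011⟩ + (1/√2)i|111⟩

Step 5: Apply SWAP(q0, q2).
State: (1/√2)i|110⟩ + (1/√2)i|111⟩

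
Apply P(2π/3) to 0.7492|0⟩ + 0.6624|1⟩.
0.7492|0⟩ + (-0.3312 + 0.5737i)|1⟩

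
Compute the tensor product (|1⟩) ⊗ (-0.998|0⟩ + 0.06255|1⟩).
-0.998|10⟩ + 0.06255|11⟩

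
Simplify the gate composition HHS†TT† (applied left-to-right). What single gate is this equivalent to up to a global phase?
S†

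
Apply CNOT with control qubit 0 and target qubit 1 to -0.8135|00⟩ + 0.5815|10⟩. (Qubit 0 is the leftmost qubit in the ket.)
-0.8135|00⟩ + 0.5815|11⟩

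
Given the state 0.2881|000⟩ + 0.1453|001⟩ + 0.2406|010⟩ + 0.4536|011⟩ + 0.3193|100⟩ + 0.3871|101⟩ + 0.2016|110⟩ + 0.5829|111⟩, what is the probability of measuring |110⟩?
0.04064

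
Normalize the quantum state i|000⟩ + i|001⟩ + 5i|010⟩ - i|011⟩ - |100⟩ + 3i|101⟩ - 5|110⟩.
0.126i|000⟩ + 0.126i|001⟩ + 0.6299i|010⟩ - 0.126i|011⟩ - 0.126|100⟩ + (1/√7)i|101⟩ - 0.6299|110⟩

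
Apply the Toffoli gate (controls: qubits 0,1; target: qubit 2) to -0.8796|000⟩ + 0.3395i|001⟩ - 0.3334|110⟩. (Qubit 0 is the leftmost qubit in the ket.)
-0.8796|000⟩ + 0.3395i|001⟩ - 0.3334|111⟩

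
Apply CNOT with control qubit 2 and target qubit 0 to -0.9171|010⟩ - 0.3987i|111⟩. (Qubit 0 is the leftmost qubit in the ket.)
-0.9171|010⟩ - 0.3987i|011⟩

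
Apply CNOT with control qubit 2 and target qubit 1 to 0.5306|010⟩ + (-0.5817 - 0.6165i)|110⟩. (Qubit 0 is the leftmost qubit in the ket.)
0.5306|010⟩ + (-0.5817 - 0.6165i)|110⟩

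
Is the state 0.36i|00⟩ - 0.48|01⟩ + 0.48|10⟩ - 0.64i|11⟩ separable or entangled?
Entangled

Writing the state as a|00⟩ + b|01⟩ + c|10⟩ + d|11⟩, it is a product state iff ad − bc = 0.
Here (a, b, c, d) = (0.36i, -0.48, 0.48, -0.64i): ad − bc = (0.36i)(-0.64i) − (-0.48)(0.48) = 0.4608 ≠ 0, so the state is entangled.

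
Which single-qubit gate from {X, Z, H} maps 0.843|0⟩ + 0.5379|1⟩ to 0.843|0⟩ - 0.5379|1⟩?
Z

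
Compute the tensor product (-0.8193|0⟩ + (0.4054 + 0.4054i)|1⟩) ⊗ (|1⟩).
-0.8193|01⟩ + (0.4054 + 0.4054i)|11⟩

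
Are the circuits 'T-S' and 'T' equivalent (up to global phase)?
No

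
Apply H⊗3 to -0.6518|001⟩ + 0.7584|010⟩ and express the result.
0.03769|000⟩ + 0.4986|001⟩ - 0.4986|010⟩ - 0.03769|011⟩ + 0.03769|100⟩ + 0.4986|101⟩ - 0.4986|110⟩ - 0.03769|111⟩

H⊗3 gives amp(|y⟩) = (1/2√2) Σ_x (−1)^(x·y) amp(|x⟩), where x·y is the number of positions in which both x and y have a 1.
|000⟩: (-0.6518 + 0.7584)/(2√2) = 0.03769
|001⟩: (0.6518 + 0.7584)/(2√2) = 0.4986
|010⟩: (-0.6518 - 0.7584)/(2√2) = -0.4986
|011⟩: (0.6518 - 0.7584)/(2√2) = -0.03769
|100⟩: (-0.6518 + 0.7584)/(2√2) = 0.03769
|101⟩: (0.6518 + 0.7584)/(2√2) = 0.4986
|110⟩: (-0.6518 - 0.7584)/(2√2) = -0.4986
|111⟩: (0.6518 - 0.7584)/(2√2) = -0.03769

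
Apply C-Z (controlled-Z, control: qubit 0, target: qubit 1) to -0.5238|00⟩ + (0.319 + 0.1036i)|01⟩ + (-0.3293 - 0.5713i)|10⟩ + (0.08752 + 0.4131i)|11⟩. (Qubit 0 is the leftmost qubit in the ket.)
-0.5238|00⟩ + (0.319 + 0.1036i)|01⟩ + (-0.3293 - 0.5713i)|10⟩ + (-0.08752 - 0.4131i)|11⟩

C-Z leaves the control-|0⟩ kets |00⟩, |01⟩ unchanged and applies Z to qubit 1 on the control-|1⟩ pair (|10⟩, |11⟩).
Z = [[1, 0], [0, -1]].
With a = amp(|10⟩) = (-0.3293 - 0.5713i) and b = amp(|11⟩) = (0.08752 + 0.4131i):
new amp(|10⟩) = (1)·a = (-0.3293 - 0.5713i)
new amp(|11⟩) = (-1)·b = (-0.08752 - 0.4131i)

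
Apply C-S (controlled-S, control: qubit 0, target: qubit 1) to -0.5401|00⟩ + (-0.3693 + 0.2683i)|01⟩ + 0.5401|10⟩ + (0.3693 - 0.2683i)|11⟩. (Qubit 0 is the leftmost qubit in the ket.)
-0.5401|00⟩ + (-0.3693 + 0.2683i)|01⟩ + 0.5401|10⟩ + (0.2683 + 0.3693i)|11⟩

C-S leaves the control-|0⟩ kets |00⟩, |01⟩ unchanged and applies S to qubit 1 on the control-|1⟩ pair (|10⟩, |11⟩).
S = [[1, 0], [0, i]].
With a = amp(|10⟩) = 0.5401 and b = amp(|11⟩) = (0.3693 - 0.2683i):
new amp(|10⟩) = (1)·a = 0.5401
new amp(|11⟩) = (i)·b = (0.2683 + 0.3693i)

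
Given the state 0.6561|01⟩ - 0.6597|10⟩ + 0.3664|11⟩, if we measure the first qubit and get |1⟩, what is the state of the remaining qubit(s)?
-0.8742|0⟩ + 0.4855|1⟩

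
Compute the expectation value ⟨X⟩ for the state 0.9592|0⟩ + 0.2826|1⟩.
0.5421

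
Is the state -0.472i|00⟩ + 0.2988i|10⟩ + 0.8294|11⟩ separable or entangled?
Entangled

Writing the state as a|00⟩ + b|01⟩ + c|10⟩ + d|11⟩, it is a product state iff ad − bc = 0.
Here (a, b, c, d) = (-0.472i, 0, 0.2988i, 0.8294): ad − bc = (-0.472i)(0.8294) − (0)(0.2988i) = -0.3915i ≠ 0, so the state is entangled.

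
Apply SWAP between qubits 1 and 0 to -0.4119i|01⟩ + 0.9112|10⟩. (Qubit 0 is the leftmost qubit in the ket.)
0.9112|01⟩ - 0.4119i|10⟩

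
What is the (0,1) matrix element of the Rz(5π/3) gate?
0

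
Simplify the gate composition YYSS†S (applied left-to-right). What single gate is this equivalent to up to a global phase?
S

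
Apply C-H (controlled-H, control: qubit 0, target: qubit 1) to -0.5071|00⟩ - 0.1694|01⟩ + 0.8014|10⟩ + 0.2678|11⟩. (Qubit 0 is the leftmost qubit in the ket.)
-0.5071|00⟩ - 0.1694|01⟩ + 0.756|10⟩ + 0.3773|11⟩

C-H leaves the control-|0⟩ kets |00⟩, |01⟩ unchanged and applies H to qubit 1 on the control-|1⟩ pair (|10⟩, |11⟩).
H = [[1/√2, 1/√2], [1/√2, -1/√2]].
With a = amp(|10⟩) = 0.8014 and b = amp(|11⟩) = 0.2678:
new amp(|10⟩) = (1/√2)·a + (1/√2)·b = 0.756
new amp(|11⟩) = (1/√2)·a + (-1/√2)·b = 0.3773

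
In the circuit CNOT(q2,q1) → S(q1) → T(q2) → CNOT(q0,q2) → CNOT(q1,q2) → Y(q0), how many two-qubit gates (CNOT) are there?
3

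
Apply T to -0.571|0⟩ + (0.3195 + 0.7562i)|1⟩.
-0.571|0⟩ + (-0.3088 + 0.7606i)|1⟩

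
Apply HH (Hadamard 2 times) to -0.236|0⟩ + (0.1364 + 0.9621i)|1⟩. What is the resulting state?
-0.236|0⟩ + (0.1364 + 0.9621i)|1⟩

H² = I, so an even number of Hadamards cancels: H^2 = I and the state is unchanged.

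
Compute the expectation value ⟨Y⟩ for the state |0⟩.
0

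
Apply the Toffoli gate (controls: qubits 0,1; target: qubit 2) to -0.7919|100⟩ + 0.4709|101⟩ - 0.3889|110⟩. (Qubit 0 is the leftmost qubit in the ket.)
-0.7919|100⟩ + 0.4709|101⟩ - 0.3889|111⟩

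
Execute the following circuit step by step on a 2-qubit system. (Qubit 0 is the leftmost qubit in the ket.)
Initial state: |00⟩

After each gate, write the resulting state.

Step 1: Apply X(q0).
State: |10⟩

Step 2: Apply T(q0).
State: (1/√2 + (1/√2)i)|10⟩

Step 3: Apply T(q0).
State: i|10⟩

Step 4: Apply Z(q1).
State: i|10⟩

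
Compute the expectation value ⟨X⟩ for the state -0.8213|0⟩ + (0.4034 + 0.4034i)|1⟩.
-0.6626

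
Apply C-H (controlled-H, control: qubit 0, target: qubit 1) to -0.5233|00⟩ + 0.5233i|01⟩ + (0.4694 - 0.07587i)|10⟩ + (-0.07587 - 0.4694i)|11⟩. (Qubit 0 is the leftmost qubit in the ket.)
-0.5233|00⟩ + 0.5233i|01⟩ + (0.2783 - 0.3856i)|10⟩ + (0.3856 + 0.2783i)|11⟩

C-H leaves the control-|0⟩ kets |00⟩, |01⟩ unchanged and applies H to qubit 1 on the control-|1⟩ pair (|10⟩, |11⟩).
H = [[1/√2, 1/√2], [1/√2, -1/√2]].
With a = amp(|10⟩) = (0.4694 - 0.07587i) and b = amp(|11⟩) = (-0.07587 - 0.4694i):
new amp(|10⟩) = (1/√2)·a + (1/√2)·b = (0.2783 - 0.3856i)
new amp(|11⟩) = (1/√2)·a + (-1/√2)·b = (0.3856 + 0.2783i)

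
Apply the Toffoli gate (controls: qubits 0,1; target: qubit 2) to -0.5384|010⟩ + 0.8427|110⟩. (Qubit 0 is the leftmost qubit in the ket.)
-0.5384|010⟩ + 0.8427|111⟩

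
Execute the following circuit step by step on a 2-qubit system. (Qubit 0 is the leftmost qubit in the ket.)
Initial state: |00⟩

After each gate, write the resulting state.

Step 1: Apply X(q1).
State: |01⟩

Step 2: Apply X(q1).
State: |00⟩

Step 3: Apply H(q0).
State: 1/√2|00⟩ + 1/√2|10⟩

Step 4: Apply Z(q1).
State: 1/√2|00⟩ + 1/√2|10⟩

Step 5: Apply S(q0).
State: 1/√2|00⟩ + (1/√2)i|10⟩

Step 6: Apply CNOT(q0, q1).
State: 1/√2|00⟩ + (1/√2)i|11⟩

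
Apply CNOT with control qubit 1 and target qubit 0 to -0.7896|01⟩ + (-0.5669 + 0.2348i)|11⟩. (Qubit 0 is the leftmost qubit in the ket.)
(-0.5669 + 0.2348i)|01⟩ - 0.7896|11⟩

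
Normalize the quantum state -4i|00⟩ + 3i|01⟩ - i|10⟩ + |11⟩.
-0.7698i|00⟩ + (1/√3)i|01⟩ - 0.1925i|10⟩ + 0.1925|11⟩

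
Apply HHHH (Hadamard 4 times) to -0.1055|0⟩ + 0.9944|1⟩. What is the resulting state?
-0.1055|0⟩ + 0.9944|1⟩

H² = I, so an even number of Hadamards cancels: H^4 = I and the state is unchanged.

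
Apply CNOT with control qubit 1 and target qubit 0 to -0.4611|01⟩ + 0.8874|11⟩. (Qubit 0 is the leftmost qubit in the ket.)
0.8874|01⟩ - 0.4611|11⟩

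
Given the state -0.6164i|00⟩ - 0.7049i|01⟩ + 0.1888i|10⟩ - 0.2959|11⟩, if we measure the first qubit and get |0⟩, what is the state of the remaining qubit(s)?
-0.6583i|0⟩ - 0.7528i|1⟩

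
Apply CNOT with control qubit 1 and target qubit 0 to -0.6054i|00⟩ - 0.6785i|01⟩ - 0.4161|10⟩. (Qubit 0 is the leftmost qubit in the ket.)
-0.6054i|00⟩ - 0.4161|10⟩ - 0.6785i|11⟩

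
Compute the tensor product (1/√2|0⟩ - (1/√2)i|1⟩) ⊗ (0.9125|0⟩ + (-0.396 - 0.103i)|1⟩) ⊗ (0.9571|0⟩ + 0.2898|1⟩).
0.6176|000⟩ + 0.187|001⟩ + (-0.268 - 0.06971i)|010⟩ + (-0.08115 - 0.02111i)|011⟩ - 0.6176i|100⟩ - 0.187i|101⟩ + (-0.06971 + 0.268i)|110⟩ + (-0.02111 + 0.08115i)|111⟩

amp(|b₁b₂…⟩) = product of the factor amplitudes for bits b₁, b₂, …; only kets whose every factor amplitude is nonzero survive.
|000⟩: (1/√2)(0.9125)(0.9571) = 0.6176
|001⟩: (1/√2)(0.9125)(0.2898) = 0.187
|010⟩: (1/√2)(-0.396 - 0.103i)(0.9571) = (-0.268 - 0.06971i)
|011⟩: (1/√2)(-0.396 - 0.103i)(0.2898) = (-0.08115 - 0.02111i)
|100⟩: (-(1/√2)i)(0.9125)(0.9571) = -0.6176i
|101⟩: (-(1/√2)i)(0.9125)(0.2898) = -0.187i
|110⟩: (-(1/√2)i)(-0.396 - 0.103i)(0.9571) = (-0.06971 + 0.268i)
|111⟩: (-(1/√2)i)(-0.396 - 0.103i)(0.2898) = (-0.02111 + 0.08115i)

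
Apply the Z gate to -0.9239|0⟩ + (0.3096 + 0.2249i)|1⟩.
-0.9239|0⟩ + (-0.3096 - 0.2249i)|1⟩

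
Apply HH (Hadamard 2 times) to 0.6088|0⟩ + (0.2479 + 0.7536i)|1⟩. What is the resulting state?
0.6088|0⟩ + (0.2479 + 0.7536i)|1⟩

H² = I, so an even number of Hadamards cancels: H^2 = I and the state is unchanged.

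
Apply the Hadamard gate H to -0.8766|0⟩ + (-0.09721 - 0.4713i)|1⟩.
(-0.6886 - 0.3333i)|0⟩ + (-0.5511 + 0.3333i)|1⟩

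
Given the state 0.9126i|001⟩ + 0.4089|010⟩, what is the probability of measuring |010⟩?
0.1672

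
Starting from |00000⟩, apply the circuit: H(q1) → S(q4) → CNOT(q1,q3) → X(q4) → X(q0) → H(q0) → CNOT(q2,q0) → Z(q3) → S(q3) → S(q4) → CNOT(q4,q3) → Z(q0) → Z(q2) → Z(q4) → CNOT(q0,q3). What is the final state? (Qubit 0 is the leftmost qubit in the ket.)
-(1/2)i|00011⟩ - 1/2|01001⟩ - (1/2)i|10001⟩ - 1/2|11011⟩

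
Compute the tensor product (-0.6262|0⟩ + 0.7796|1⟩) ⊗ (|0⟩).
-0.6262|00⟩ + 0.7796|10⟩

amp(|b₁b₂…⟩) = product of the factor amplitudes for bits b₁, b₂, …; only kets whose every factor amplitude is nonzero survive.
|00⟩: (-0.6262)(1) = -0.6262
|10⟩: (0.7796)(1) = 0.7796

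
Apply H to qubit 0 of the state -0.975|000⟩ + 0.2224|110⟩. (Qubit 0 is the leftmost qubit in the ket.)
-0.6894|000⟩ + 0.1573|010⟩ - 0.6894|100⟩ - 0.1573|110⟩

H on qubit 0 mixes each pair of kets that differ only in qubit 0: amplitudes (a, b) of (|…0…⟩, |…1…⟩) become ((a + b)/√2, (a − b)/√2). Kets absent from the input have amplitude 0.
(|000⟩, |100⟩): (a, b) = (-0.975, 0) → (-0.6894, -0.6894)
(|010⟩, |110⟩): (a, b) = (0, 0.2224) → (0.1573, -0.1573)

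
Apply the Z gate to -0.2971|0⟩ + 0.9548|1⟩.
-0.2971|0⟩ - 0.9548|1⟩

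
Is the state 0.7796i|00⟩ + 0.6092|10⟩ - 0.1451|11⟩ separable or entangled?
Entangled

Writing the state as a|00⟩ + b|01⟩ + c|10⟩ + d|11⟩, it is a product state iff ad − bc = 0.
Here (a, b, c, d) = (0.7796i, 0, 0.6092, -0.1451): ad − bc = (0.7796i)(-0.1451) − (0)(0.6092) = -0.1131i ≠ 0, so the state is entangled.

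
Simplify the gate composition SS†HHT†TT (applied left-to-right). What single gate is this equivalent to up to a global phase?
T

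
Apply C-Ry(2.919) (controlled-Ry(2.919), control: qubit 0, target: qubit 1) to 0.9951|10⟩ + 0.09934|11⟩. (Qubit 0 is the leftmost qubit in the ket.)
0.0118|10⟩ + |11⟩

C-Ry(2.919) leaves the control-|0⟩ kets |00⟩, |01⟩ unchanged and applies Ry(2.919) to qubit 1 on the control-|1⟩ pair (|10⟩, |11⟩).
Ry(2.919) = [[cos(θ/2), −sin(θ/2)], [sin(θ/2), cos(θ/2)]]; θ = 2.919, cos(θ/2) ≈ 0.111067, sin(θ/2) ≈ 0.993813.
With a = amp(|10⟩) = 0.9951 and b = amp(|11⟩) = 0.09934:
new amp(|10⟩) = (0.111067)·a + (-0.993813)·b = 0.0118
new amp(|11⟩) = (0.993813)·a + (0.111067)·b = 1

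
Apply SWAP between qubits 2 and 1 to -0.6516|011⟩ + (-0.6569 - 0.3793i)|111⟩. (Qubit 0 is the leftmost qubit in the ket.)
-0.6516|011⟩ + (-0.6569 - 0.3793i)|111⟩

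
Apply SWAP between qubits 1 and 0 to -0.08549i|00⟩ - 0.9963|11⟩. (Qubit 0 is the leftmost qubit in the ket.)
-0.08549i|00⟩ - 0.9963|11⟩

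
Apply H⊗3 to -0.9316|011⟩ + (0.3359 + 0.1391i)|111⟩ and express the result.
(-0.2106 + 0.04918i)|000⟩ + (0.2106 - 0.04918i)|001⟩ + (0.2106 - 0.04918i)|010⟩ + (-0.2106 + 0.04918i)|011⟩ + (-0.4481 - 0.04918i)|100⟩ + (0.4481 + 0.04918i)|101⟩ + (0.4481 + 0.04918i)|110⟩ + (-0.4481 - 0.04918i)|111⟩

H⊗3 gives amp(|y⟩) = (1/2√2) Σ_x (−1)^(x·y) amp(|x⟩), where x·y is the number of positions in which both x and y have a 1.
|000⟩: (-0.9316 + (0.3359 + 0.1391i))/(2√2) = (-0.2106 + 0.04918i)
|001⟩: (0.9316 - (0.3359 + 0.1391i))/(2√2) = (0.2106 - 0.04918i)
|010⟩: (0.9316 - (0.3359 + 0.1391i))/(2√2) = (0.2106 - 0.04918i)
|011⟩: (-0.9316 + (0.3359 + 0.1391i))/(2√2) = (-0.2106 + 0.04918i)
|100⟩: (-0.9316 - (0.3359 + 0.1391i))/(2√2) = (-0.4481 - 0.04918i)
|101⟩: (0.9316 + (0.3359 + 0.1391i))/(2√2) = (0.4481 + 0.04918i)
|110⟩: (0.9316 + (0.3359 + 0.1391i))/(2√2) = (0.4481 + 0.04918i)
|111⟩: (-0.9316 - (0.3359 + 0.1391i))/(2√2) = (-0.4481 - 0.04918i)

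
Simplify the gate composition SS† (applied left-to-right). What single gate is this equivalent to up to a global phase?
I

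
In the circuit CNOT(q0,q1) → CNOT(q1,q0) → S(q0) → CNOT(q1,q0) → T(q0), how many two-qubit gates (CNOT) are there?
3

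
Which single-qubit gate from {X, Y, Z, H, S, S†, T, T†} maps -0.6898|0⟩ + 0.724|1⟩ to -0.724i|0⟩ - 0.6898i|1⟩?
Y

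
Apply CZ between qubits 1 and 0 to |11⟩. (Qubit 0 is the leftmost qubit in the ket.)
-|11⟩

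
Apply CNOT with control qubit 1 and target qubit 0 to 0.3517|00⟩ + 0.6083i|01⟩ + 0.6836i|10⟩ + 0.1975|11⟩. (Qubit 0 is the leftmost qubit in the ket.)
0.3517|00⟩ + 0.1975|01⟩ + 0.6836i|10⟩ + 0.6083i|11⟩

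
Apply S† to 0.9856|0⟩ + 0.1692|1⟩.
0.9856|0⟩ - 0.1692i|1⟩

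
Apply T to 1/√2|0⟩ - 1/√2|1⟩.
1/√2|0⟩ + (-1/2 - (1/2)i)|1⟩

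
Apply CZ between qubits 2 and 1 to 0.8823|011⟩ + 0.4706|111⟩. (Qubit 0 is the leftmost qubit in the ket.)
-0.8823|011⟩ - 0.4706|111⟩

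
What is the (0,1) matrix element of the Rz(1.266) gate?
0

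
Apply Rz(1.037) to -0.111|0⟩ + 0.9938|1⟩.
(-0.09641 + 0.05501i)|0⟩ + (0.8632 + 0.4925i)|1⟩

Rz(1.037) = [[e^(−iθ/2), 0], [0, e^(iθ/2)]] with e^(±iθ/2) = cos(θ/2) ± i·sin(θ/2); θ = 1.037, cos(θ/2) ≈ 0.868564, sin(θ/2) ≈ 0.495578.
With a = amp(|0⟩) = -0.111 and b = amp(|1⟩) = 0.9938:
new amp(|0⟩) = (0.868564 - 0.495578i)·a = (-0.09641 + 0.05501i)
new amp(|1⟩) = (0.868564 + 0.495578i)·b = (0.8632 + 0.4925i)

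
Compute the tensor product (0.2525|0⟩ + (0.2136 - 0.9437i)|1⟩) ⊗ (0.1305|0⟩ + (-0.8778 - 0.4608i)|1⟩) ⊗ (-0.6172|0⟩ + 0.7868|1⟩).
-0.02034|000⟩ + 0.02593|001⟩ + (0.1368 + 0.07181i)|010⟩ + (-0.1744 - 0.09155i)|011⟩ + (-0.0172 + 0.07601i)|100⟩ + (0.02193 - 0.0969i)|101⟩ + (0.3841 - 0.4505i)|110⟩ + (-0.4897 + 0.5743i)|111⟩

amp(|b₁b₂…⟩) = product of the factor amplitudes for bits b₁, b₂, …; only kets whose every factor amplitude is nonzero survive.
|000⟩: (0.2525)(0.1305)(-0.6172) = -0.02034
|001⟩: (0.2525)(0.1305)(0.7868) = 0.02593
|010⟩: (0.2525)(-0.8778 - 0.4608i)(-0.6172) = (0.1368 + 0.07181i)
|011⟩: (0.2525)(-0.8778 - 0.4608i)(0.7868) = (-0.1744 - 0.09155i)
|100⟩: (0.2136 - 0.9437i)(0.1305)(-0.6172) = (-0.0172 + 0.07601i)
|101⟩: (0.2136 - 0.9437i)(0.1305)(0.7868) = (0.02193 - 0.0969i)
|110⟩: (0.2136 - 0.9437i)(-0.8778 - 0.4608i)(-0.6172) = (0.3841 - 0.4505i)
|111⟩: (0.2136 - 0.9437i)(-0.8778 - 0.4608i)(0.7868) = (-0.4897 + 0.5743i)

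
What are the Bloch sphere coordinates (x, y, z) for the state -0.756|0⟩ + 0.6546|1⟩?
(-0.9898, 0, 0.143)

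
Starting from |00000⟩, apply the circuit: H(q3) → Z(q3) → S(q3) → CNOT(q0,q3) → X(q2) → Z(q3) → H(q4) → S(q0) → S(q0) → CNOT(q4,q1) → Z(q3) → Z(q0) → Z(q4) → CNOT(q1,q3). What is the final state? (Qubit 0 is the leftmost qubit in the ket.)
1/2|00100⟩ - (1/2)i|00110⟩ + (1/2)i|01101⟩ - 1/2|01111⟩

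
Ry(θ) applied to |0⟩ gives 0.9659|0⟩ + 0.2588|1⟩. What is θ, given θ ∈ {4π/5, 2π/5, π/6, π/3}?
π/6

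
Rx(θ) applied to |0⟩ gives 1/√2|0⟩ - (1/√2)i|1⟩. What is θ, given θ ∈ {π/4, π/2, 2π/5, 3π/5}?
π/2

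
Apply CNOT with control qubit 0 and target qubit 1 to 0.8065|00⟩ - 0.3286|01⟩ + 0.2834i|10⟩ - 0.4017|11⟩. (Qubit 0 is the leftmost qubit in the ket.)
0.8065|00⟩ - 0.3286|01⟩ - 0.4017|10⟩ + 0.2834i|11⟩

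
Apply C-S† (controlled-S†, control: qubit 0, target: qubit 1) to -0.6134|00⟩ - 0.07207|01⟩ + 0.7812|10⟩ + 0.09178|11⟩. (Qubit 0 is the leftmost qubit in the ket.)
-0.6134|00⟩ - 0.07207|01⟩ + 0.7812|10⟩ - 0.09178i|11⟩

C-S† leaves the control-|0⟩ kets |00⟩, |01⟩ unchanged and applies S† to qubit 1 on the control-|1⟩ pair (|10⟩, |11⟩).
S† = [[1, 0], [0, -i]].
With a = amp(|10⟩) = 0.7812 and b = amp(|11⟩) = 0.09178:
new amp(|10⟩) = (1)·a = 0.7812
new amp(|11⟩) = (-i)·b = -0.09178i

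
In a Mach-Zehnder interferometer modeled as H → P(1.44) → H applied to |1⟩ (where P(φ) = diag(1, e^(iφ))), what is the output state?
(0.4348 - 0.4957i)|0⟩ + (0.5652 + 0.4957i)|1⟩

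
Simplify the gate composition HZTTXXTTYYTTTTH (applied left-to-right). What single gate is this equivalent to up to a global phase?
X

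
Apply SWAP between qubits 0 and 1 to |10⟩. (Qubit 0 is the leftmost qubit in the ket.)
|01⟩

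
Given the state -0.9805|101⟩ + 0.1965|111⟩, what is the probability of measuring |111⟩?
0.03861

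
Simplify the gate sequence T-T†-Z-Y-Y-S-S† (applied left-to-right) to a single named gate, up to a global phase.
Z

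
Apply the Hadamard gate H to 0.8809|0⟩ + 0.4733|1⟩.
0.9576|0⟩ + 0.2882|1⟩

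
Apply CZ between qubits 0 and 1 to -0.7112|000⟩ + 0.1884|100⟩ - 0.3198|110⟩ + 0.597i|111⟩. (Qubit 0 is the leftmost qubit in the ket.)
-0.7112|000⟩ + 0.1884|100⟩ + 0.3198|110⟩ - 0.597i|111⟩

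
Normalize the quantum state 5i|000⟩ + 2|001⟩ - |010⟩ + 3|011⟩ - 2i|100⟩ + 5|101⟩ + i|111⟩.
0.6019i|000⟩ + 0.2408|001⟩ - 0.1204|010⟩ + 0.3612|011⟩ - 0.2408i|100⟩ + 0.6019|101⟩ + 0.1204i|111⟩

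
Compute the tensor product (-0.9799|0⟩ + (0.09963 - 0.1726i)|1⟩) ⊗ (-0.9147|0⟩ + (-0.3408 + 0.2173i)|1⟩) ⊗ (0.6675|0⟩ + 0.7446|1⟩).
0.5983|000⟩ + 0.6674|001⟩ + (0.2229 - 0.1421i)|010⟩ + (0.2487 - 0.1585i)|011⟩ + (-0.06083 + 0.1054i)|100⟩ + (-0.06786 + 0.1176i)|101⟩ + (0.002371 + 0.05371i)|110⟩ + (0.002645 + 0.05992i)|111⟩

amp(|b₁b₂…⟩) = product of the factor amplitudes for bits b₁, b₂, …; only kets whose every factor amplitude is nonzero survive.
|000⟩: (-0.9799)(-0.9147)(0.6675) = 0.5983
|001⟩: (-0.9799)(-0.9147)(0.7446) = 0.6674
|010⟩: (-0.9799)(-0.3408 + 0.2173i)(0.6675) = (0.2229 - 0.1421i)
|011⟩: (-0.9799)(-0.3408 + 0.2173i)(0.7446) = (0.2487 - 0.1585i)
|100⟩: (0.09963 - 0.1726i)(-0.9147)(0.6675) = (-0.06083 + 0.1054i)
|101⟩: (0.09963 - 0.1726i)(-0.9147)(0.7446) = (-0.06786 + 0.1176i)
|110⟩: (0.09963 - 0.1726i)(-0.3408 + 0.2173i)(0.6675) = (0.002371 + 0.05371i)
|111⟩: (0.09963 - 0.1726i)(-0.3408 + 0.2173i)(0.7446) = (0.002645 + 0.05992i)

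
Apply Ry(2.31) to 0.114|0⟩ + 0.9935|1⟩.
-0.8628|0⟩ + 0.5056|1⟩

Ry(2.31) = [[cos(θ/2), −sin(θ/2)], [sin(θ/2), cos(θ/2)]]; θ = 2.31, cos(θ/2) ≈ 0.403919, sin(θ/2) ≈ 0.914795.
With a = amp(|0⟩) = 0.114 and b = amp(|1⟩) = 0.9935:
new amp(|0⟩) = (0.403919)·a + (-0.914795)·b = -0.8628
new amp(|1⟩) = (0.914795)·a + (0.403919)·b = 0.5056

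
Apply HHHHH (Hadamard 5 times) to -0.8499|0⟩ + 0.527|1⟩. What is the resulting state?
-0.2283|0⟩ - 0.9736|1⟩

H² = I, so H^5 = H: a single Hadamard. With (a, b) = (-0.8499, 0.527), H gives ((a + b)/√2, (a − b)/√2) = (-0.2283, -0.9736).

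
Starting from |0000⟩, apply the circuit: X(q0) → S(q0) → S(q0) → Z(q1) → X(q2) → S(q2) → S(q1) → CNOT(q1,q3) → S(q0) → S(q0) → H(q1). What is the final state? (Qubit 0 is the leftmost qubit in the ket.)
(1/√2)i|1010⟩ + (1/√2)i|1110⟩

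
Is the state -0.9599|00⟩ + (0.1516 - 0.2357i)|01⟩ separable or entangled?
Separable

Writing the state as a|00⟩ + b|01⟩ + c|10⟩ + d|11⟩, it is a product state iff ad − bc = 0.
Here (a, b, c, d) = (-0.9599, (0.1516 - 0.2357i), 0, 0): ad − bc = (-0.9599)(0) − (0.1516 - 0.2357i)(0) = 0, so the state is separable.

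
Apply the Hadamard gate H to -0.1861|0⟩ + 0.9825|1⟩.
0.5631|0⟩ - 0.8263|1⟩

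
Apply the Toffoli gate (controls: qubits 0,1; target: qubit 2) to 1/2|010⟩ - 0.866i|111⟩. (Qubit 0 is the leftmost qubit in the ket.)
1/2|010⟩ - 0.866i|110⟩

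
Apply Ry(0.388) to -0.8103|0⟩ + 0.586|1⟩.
-0.9081|0⟩ + 0.4188|1⟩

Ry(0.388) = [[cos(θ/2), −sin(θ/2)], [sin(θ/2), cos(θ/2)]]; θ = 0.388, cos(θ/2) ≈ 0.981241, sin(θ/2) ≈ 0.192785.
With a = amp(|0⟩) = -0.8103 and b = amp(|1⟩) = 0.586:
new amp(|0⟩) = (0.981241)·a + (-0.192785)·b = -0.9081
new amp(|1⟩) = (0.192785)·a + (0.981241)·b = 0.4188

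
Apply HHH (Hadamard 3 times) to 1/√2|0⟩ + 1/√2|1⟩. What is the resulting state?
|0⟩

H² = I, so H^3 = H: a single Hadamard. With (a, b) = (1/√2, 1/√2), H gives ((a + b)/√2, (a − b)/√2) = (1, 0).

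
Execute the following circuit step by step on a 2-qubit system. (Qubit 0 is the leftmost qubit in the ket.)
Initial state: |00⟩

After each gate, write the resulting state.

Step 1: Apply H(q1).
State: 1/√2|00⟩ + 1/√2|01⟩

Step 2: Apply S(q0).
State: 1/√2|00⟩ + 1/√2|01⟩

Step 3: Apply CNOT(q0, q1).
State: 1/√2|00⟩ + 1/√2|01⟩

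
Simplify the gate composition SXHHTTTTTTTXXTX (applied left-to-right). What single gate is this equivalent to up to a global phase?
S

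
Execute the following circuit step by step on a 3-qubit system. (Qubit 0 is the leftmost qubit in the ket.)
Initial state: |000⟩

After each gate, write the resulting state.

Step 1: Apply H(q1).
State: 1/√2|000⟩ + 1/√2|010⟩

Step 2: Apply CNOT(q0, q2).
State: 1/√2|000⟩ + 1/√2|010⟩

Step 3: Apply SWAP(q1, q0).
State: 1/√2|000⟩ + 1/√2|100⟩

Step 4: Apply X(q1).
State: 1/√2|010⟩ + 1/√2|110⟩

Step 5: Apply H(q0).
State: |010⟩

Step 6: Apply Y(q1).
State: -i|000⟩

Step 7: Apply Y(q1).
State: |010⟩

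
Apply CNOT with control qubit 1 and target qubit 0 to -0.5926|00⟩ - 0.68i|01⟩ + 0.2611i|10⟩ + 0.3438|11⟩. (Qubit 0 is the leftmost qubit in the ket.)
-0.5926|00⟩ + 0.3438|01⟩ + 0.2611i|10⟩ - 0.68i|11⟩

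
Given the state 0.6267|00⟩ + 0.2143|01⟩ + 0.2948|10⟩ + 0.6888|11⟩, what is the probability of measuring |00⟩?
0.3928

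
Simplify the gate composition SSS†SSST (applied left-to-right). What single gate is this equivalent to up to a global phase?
T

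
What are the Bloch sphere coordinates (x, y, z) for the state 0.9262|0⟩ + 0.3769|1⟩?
(0.6982, 0, 0.7158)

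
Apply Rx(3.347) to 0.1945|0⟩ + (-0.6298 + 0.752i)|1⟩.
(0.7281 + 0.6265i)|0⟩ + (0.06457 - 0.2706i)|1⟩

Rx(3.347) = [[cos(θ/2), −i·sin(θ/2)], [−i·sin(θ/2), cos(θ/2)]]; θ = 3.347, cos(θ/2) ≈ -0.102523, sin(θ/2) ≈ 0.994731.
With a = amp(|0⟩) = 0.1945 and b = amp(|1⟩) = (-0.6298 + 0.752i):
new amp(|0⟩) = (-0.102523)·a + (-0.994731i)·b = (0.7281 + 0.6265i)
new amp(|1⟩) = (-0.994731i)·a + (-0.102523)·b = (0.06457 - 0.2706i)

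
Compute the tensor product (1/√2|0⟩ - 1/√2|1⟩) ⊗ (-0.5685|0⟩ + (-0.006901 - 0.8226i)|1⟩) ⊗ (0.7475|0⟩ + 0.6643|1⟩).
-0.3005|000⟩ - 0.267|001⟩ + (-0.003648 - 0.4348i)|010⟩ + (-0.003242 - 0.3864i)|011⟩ + 0.3005|100⟩ + 0.267|101⟩ + (0.003648 + 0.4348i)|110⟩ + (0.003242 + 0.3864i)|111⟩

amp(|b₁b₂…⟩) = product of the factor amplitudes for bits b₁, b₂, …; only kets whose every factor amplitude is nonzero survive.
|000⟩: (1/√2)(-0.5685)(0.7475) = -0.3005
|001⟩: (1/√2)(-0.5685)(0.6643) = -0.267
|010⟩: (1/√2)(-0.006901 - 0.8226i)(0.7475) = (-0.003648 - 0.4348i)
|011⟩: (1/√2)(-0.006901 - 0.8226i)(0.6643) = (-0.003242 - 0.3864i)
|100⟩: (-1/√2)(-0.5685)(0.7475) = 0.3005
|101⟩: (-1/√2)(-0.5685)(0.6643) = 0.267
|110⟩: (-1/√2)(-0.006901 - 0.8226i)(0.7475) = (0.003648 + 0.4348i)
|111⟩: (-1/√2)(-0.006901 - 0.8226i)(0.6643) = (0.003242 + 0.3864i)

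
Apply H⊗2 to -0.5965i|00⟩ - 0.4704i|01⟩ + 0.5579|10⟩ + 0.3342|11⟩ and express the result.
(0.4461 - 0.5335i)|00⟩ + (0.1119 - 0.06305i)|01⟩ + (-0.4461 - 0.5335i)|10⟩ + (-0.1119 - 0.06305i)|11⟩

H⊗2 gives amp(|y⟩) = (1/2) Σ_x (−1)^(x·y) amp(|x⟩), where x·y is the number of positions in which both x and y have a 1.
|00⟩: (-0.5965i - 0.4704i + 0.5579 + 0.3342)/2 = (0.4461 - 0.5335i)
|01⟩: (-0.5965i + 0.4704i + 0.5579 - 0.3342)/2 = (0.1119 - 0.06305i)
|10⟩: (-0.5965i - 0.4704i - 0.5579 - 0.3342)/2 = (-0.4461 - 0.5335i)
|11⟩: (-0.5965i + 0.4704i - 0.5579 + 0.3342)/2 = (-0.1119 - 0.06305i)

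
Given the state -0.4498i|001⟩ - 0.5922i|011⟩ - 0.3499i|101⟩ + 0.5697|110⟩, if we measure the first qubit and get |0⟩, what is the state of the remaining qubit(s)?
-0.6049i|01⟩ - 0.7963i|11⟩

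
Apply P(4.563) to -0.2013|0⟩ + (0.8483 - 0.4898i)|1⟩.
-0.2013|0⟩ + (-0.6106 - 0.766i)|1⟩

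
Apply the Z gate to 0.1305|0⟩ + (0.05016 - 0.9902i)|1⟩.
0.1305|0⟩ + (-0.05016 + 0.9902i)|1⟩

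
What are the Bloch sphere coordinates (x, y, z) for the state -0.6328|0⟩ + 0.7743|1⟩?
(-0.98, 0, -0.1991)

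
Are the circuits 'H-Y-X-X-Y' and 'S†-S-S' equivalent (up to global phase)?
No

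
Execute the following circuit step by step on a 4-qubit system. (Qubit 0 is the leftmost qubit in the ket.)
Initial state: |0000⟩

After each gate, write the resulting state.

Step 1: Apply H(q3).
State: 1/√2|0000⟩ + 1/√2|0001⟩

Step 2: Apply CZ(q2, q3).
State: 1/√2|0000⟩ + 1/√2|0001⟩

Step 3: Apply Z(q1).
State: 1/√2|0000⟩ + 1/√2|0001⟩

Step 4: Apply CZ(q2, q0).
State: 1/√2|0000⟩ + 1/√2|0001⟩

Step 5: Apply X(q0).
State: 1/√2|1000⟩ + 1/√2|1001⟩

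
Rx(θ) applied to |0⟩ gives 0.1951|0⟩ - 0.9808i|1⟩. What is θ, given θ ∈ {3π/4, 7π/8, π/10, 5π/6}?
7π/8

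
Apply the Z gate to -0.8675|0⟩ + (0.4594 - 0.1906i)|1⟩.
-0.8675|0⟩ + (-0.4594 + 0.1906i)|1⟩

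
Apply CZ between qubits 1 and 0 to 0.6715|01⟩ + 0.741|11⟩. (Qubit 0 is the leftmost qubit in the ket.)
0.6715|01⟩ - 0.741|11⟩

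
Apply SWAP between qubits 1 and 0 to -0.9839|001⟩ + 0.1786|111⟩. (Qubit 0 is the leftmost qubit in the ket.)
-0.9839|001⟩ + 0.1786|111⟩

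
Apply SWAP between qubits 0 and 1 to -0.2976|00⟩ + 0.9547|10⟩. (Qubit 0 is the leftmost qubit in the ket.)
-0.2976|00⟩ + 0.9547|01⟩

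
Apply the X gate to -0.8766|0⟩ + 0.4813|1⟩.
0.4813|0⟩ - 0.8766|1⟩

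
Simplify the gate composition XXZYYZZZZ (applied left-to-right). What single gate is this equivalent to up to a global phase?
Z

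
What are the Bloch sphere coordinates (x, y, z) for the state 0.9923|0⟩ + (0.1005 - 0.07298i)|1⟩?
(0.1995, -0.1448, 0.9692)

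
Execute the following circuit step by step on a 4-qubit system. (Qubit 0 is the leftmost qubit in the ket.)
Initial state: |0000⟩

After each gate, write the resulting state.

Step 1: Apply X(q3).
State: |0001⟩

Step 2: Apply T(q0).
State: |0001⟩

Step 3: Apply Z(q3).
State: -|0001⟩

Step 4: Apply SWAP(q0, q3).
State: -|1000⟩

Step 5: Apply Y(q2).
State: -i|1010⟩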